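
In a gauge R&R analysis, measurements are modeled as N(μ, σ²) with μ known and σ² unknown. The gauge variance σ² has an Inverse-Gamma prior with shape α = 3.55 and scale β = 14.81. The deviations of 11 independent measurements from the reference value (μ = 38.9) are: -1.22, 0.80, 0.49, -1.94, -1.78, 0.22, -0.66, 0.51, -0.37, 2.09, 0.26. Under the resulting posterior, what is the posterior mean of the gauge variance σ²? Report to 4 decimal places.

With known mean μ and an Inverse-Gamma(α, β) prior on σ², the Normal likelihood is conjugate: posterior is Inv-Gamma(α + n/2, β + Σ(xᵢ−μ)²/2).
Σ(xᵢ−μ)² = (-1.22)² + (0.80)² + (0.49)² + (-1.94)² + (-1.78)² + (0.22)² + (-0.66)² + (0.51)² + (-0.37)² + (2.09)² + (0.26)² = 14.6172.
Posterior: Inv-Gamma(3.55 + 11/2, 14.81 + 14.6172/2) = Inv-Gamma(9.05, 22.11860).
E[σ²|data] = β/(α−1) = 22.11860/8.05 = 2.7477.

2.7477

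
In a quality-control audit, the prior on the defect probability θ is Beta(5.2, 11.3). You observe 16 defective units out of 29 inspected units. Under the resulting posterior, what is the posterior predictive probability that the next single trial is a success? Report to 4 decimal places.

0.4659

The Beta prior is conjugate to a Binomial/Bernoulli likelihood; the update adds successes to α and failures to β.
Posterior: Beta(α+k, β+n−k) = Beta(5.2+16, 11.3+13) = Beta(21.2, 24.3).
For a single future Bernoulli trial, P(success | data) = α/(α+β) = 0.4659.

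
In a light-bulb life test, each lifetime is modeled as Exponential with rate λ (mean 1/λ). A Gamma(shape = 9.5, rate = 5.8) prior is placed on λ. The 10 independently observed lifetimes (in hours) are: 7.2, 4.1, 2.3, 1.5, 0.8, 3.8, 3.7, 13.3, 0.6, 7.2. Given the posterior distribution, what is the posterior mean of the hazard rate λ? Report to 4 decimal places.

With a Gamma(shape α, rate β) prior on the exponential rate λ, the posterior after n observations with total T = Σxᵢ is Gamma(α+n, β+T).
Sum of observations T = 44.5 hours; n = 10.
Posterior: Gamma(9.5+10, 5.8+44.5) = Gamma(19.5, 50.3).
Posterior mean of λ = α/β = 19.5/50.3 = 0.3877.

0.3877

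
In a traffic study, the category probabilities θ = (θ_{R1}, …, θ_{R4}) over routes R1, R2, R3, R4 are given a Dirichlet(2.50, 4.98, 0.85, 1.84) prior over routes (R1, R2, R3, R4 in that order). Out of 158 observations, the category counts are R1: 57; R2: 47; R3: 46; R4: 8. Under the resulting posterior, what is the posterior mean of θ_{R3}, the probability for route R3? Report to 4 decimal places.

0.2786

The Dirichlet prior is conjugate to the Multinomial likelihood: each posterior αⱼ = prior αⱼ + observed count nⱼ.
Posterior concentration: (59.50, 51.98, 46.85, 9.84), total = 168.17.
E[θ_{R3}|data] = α_{R3}/Σα = 46.85/168.17 = 0.2786.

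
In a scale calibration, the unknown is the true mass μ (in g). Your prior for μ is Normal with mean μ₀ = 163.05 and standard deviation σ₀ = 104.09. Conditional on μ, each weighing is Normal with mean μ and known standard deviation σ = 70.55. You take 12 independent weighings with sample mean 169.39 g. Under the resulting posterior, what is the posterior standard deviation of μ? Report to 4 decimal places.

19.9871

For Normal data with known variance σ², a Normal(μ₀, σ₀²) prior on μ is conjugate. Posterior precision = 1/σ₀² + n/σ²; posterior mean is the precision-weighted average of μ₀ and x̄.
σ₀² = 104.09² = 10834.7281, σ² = 70.55² = 4977.3025; σ² + n·σ₀² = 4977.3025 + 12·10834.7281 = 134994.0397.
Posterior precision = 1/σ₀² + n/σ² = 1/10834.7281 + 12/4977.3025 = (σ² + n·σ₀²)/(σ₀²σ²) = 134994.0397/(10834.7281·4977.3025); posterior variance σₙ² = σ₀²σ²/(σ² + n·σ₀²) = 10834.7281·4977.3025/134994.0397 = 399.482224.
Posterior SD = √σₙ² = √(10834.7281·4977.3025/134994.0397) = 19.9871.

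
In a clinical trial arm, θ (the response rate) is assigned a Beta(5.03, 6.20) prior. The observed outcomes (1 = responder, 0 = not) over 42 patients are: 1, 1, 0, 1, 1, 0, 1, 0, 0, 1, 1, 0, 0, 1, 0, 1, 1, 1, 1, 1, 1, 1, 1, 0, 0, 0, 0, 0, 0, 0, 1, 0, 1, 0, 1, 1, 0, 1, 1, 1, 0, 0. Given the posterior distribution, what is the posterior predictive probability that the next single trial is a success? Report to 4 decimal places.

The Beta prior is conjugate to a Binomial/Bernoulli likelihood; the update adds successes to α and failures to β.
Posterior: Beta(α+k, β+n−k) = Beta(5.03+23, 6.20+19) = Beta(28.03, 25.20).
For a single future Bernoulli trial, P(success | data) = α/(α+β) = 0.5266.

0.5266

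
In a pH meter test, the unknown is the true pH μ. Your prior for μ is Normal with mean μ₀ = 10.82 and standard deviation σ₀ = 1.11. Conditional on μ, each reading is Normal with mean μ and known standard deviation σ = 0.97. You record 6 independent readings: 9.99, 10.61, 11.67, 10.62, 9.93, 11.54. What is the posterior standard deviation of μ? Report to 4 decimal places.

For Normal data with known variance σ², a Normal(μ₀, σ₀²) prior on μ is conjugate. Posterior precision = 1/σ₀² + n/σ²; posterior mean is the precision-weighted average of μ₀ and x̄.
σ₀² = 1.11² = 1.2321, σ² = 0.97² = 0.9409; σ² + n·σ₀² = 0.9409 + 6·1.2321 = 8.3335.
Posterior precision = 1/σ₀² + n/σ² = 1/1.2321 + 6/0.9409 = (σ² + n·σ₀²)/(σ₀²σ²) = 8.3335/(1.2321·0.9409); posterior variance σₙ² = σ₀²σ²/(σ² + n·σ₀²) = 1.2321·0.9409/8.3335 = 0.139111.
Posterior SD = √σₙ² = √(1.2321·0.9409/8.3335) = 0.3730.

0.3730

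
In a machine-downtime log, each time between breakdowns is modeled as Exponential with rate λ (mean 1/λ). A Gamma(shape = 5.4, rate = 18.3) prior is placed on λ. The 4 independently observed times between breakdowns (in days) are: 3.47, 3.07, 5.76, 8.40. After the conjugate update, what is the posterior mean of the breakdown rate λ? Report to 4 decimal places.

0.2410

With a Gamma(shape α, rate β) prior on the exponential rate λ, the posterior after n observations with total T = Σxᵢ is Gamma(α+n, β+T).
Sum of observations T = 20.70 days; n = 4.
Posterior: Gamma(5.4+4, 18.3+20.70) = Gamma(9.4, 39.00).
Posterior mean of λ = α/β = 9.4/39.00 = 0.2410.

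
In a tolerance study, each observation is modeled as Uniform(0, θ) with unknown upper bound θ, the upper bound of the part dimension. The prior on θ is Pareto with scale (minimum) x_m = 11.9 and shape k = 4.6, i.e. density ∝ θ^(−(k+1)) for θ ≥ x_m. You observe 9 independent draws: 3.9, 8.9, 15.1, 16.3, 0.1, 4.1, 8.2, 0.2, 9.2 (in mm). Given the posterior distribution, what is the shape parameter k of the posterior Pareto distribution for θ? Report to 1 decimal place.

13.6

A Pareto(scale x_m, shape k) prior on the upper bound θ of Uniform(0, θ) is conjugate: posterior is Pareto(max(x_m, max xᵢ), k + n).
Sample maximum = 16.3; prior scale x_m = 11.9 → posterior scale = max = 16.3.
Posterior shape = 4.6 + 9 = 13.6.
Posterior shape k = 13.6.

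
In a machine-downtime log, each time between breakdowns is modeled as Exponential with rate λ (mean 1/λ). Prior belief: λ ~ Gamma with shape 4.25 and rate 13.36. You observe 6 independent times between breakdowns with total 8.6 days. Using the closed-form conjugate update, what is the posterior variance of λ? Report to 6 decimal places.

0.021255

With a Gamma(shape α, rate β) prior on the exponential rate λ, the posterior after n observations with total T = Σxᵢ is Gamma(α+n, β+T).
Posterior: Gamma(4.25+6, 13.36+8.6) = Gamma(10.25, 21.96).
Var = α/β² = 0.021255.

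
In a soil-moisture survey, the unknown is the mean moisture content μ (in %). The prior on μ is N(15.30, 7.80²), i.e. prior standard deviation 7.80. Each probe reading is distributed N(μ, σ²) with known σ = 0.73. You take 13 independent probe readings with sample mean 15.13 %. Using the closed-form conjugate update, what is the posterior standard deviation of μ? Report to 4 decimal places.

For Normal data with known variance σ², a Normal(μ₀, σ₀²) prior on μ is conjugate. Posterior precision = 1/σ₀² + n/σ²; posterior mean is the precision-weighted average of μ₀ and x̄.
σ₀² = 7.80² = 60.84, σ² = 0.73² = 0.5329; σ² + n·σ₀² = 0.5329 + 13·60.84 = 791.4529.
Posterior precision = 1/σ₀² + n/σ² = 1/60.84 + 13/0.5329 = (σ² + n·σ₀²)/(σ₀²σ²) = 791.4529/(60.84·0.5329); posterior variance σₙ² = σ₀²σ²/(σ² + n·σ₀²) = 60.84·0.5329/791.4529 = 0.040965.
Posterior SD = √σₙ² = √(60.84·0.5329/791.4529) = 0.2024.

0.2024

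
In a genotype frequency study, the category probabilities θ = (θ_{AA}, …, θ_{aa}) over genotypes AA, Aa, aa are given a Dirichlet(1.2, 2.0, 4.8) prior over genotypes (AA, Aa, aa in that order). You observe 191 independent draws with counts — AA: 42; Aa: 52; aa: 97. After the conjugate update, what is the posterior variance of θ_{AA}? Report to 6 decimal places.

0.000850

The Dirichlet prior is conjugate to the Multinomial likelihood: each posterior αⱼ = prior αⱼ + observed count nⱼ.
Posterior concentration: (43.2, 54.0, 101.8), total = 199.0.
Var[θ_j] = α_j(Σα−α_j)/((Σα)²(Σα+1)) = 43.2·155.8/(199.0²·200.0) = 0.000850.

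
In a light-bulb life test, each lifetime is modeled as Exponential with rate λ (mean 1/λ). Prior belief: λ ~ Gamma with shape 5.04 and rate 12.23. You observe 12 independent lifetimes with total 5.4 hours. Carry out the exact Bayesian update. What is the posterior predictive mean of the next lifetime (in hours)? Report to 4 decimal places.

With a Gamma(shape α, rate β) prior on the exponential rate λ, the posterior after n observations with total T = Σxᵢ is Gamma(α+n, β+T).
Posterior: Gamma(5.04+12, 12.23+5.4) = Gamma(17.04, 17.63).
The predictive distribution for the next observation is Lomax; its mean is β/(α−1) = 17.63/16.04 = 1.0991.

1.0991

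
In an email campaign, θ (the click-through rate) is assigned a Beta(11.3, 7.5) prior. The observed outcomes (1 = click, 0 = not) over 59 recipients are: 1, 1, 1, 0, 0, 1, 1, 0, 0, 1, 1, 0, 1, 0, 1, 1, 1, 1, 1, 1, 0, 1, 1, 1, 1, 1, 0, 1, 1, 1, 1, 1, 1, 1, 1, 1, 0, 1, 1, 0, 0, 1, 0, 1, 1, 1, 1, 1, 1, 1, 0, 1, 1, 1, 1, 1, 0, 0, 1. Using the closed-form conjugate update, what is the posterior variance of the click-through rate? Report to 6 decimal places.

0.002609

The Beta prior is conjugate to a Binomial/Bernoulli likelihood; the update adds successes to α and failures to β.
Posterior: Beta(α+k, β+n−k) = Beta(11.3+44, 7.5+15) = Beta(55.3, 22.5).
Var = αβ/((α+β)²(α+β+1)) = 55.3·22.5/(77.8²·78.8) = 0.002609.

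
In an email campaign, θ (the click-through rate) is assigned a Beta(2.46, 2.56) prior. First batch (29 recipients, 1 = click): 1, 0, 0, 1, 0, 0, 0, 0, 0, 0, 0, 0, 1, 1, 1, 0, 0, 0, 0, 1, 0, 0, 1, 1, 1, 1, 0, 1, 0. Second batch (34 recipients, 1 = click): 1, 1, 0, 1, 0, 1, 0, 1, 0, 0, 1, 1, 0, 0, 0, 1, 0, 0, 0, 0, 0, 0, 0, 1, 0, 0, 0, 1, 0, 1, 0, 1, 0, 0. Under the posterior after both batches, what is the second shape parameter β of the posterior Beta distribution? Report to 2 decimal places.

The Beta prior is conjugate to a Binomial/Bernoulli likelihood; the update adds successes to α and failures to β.
After batch 1: Beta(2.46+11, 2.56+18) = Beta(13.46, 20.56).
After batch 2: Beta(13.46+12, 20.56+22) = Beta(25.46, 42.56).
Posterior β = 42.56.

42.56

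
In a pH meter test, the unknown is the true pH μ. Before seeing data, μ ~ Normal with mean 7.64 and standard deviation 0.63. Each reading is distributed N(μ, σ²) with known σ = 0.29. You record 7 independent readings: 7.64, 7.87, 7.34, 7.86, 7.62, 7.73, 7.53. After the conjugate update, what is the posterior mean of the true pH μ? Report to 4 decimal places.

For Normal data with known variance σ², a Normal(μ₀, σ₀²) prior on μ is conjugate. Posterior precision = 1/σ₀² + n/σ²; posterior mean is the precision-weighted average of μ₀ and x̄.
Σxᵢ = 7.64 + 7.87 + 7.34 + 7.86 + 7.62 + 7.73 + 7.53 = 53.59, so n·x̄ = 53.59.
σ₀² = 0.63² = 0.3969, σ² = 0.29² = 0.0841; σ² + n·σ₀² = 0.0841 + 7·0.3969 = 2.8624.
Posterior mean = (μ₀/σ₀² + n·x̄/σ²)/(1/σ₀² + n/σ²) = (σ²·μ₀ + σ₀²·n·x̄)/(σ² + n·σ₀²) = (0.0841·7.64 + 0.3969·53.59)/2.8624 = 21.912395/2.8624 = 7.6553.

7.6553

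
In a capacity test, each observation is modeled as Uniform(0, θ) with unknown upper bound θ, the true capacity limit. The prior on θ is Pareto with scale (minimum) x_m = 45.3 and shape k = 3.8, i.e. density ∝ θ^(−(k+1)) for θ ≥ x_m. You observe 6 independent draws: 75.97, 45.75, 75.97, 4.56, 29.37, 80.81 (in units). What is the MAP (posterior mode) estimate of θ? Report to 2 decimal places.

80.81

A Pareto(scale x_m, shape k) prior on the upper bound θ of Uniform(0, θ) is conjugate: posterior is Pareto(max(x_m, max xᵢ), k + n).
Sample maximum = 80.81; prior scale x_m = 45.3 → posterior scale = max = 80.81.
Posterior shape = 3.8 + 6 = 9.8.
The Pareto density is decreasing on [x_m, ∞), so the mode is x_m = 80.81.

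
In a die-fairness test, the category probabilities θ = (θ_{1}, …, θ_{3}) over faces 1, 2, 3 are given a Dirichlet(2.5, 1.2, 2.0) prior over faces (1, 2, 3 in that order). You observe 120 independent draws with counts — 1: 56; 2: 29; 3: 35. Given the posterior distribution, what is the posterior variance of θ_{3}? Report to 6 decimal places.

The Dirichlet prior is conjugate to the Multinomial likelihood: each posterior αⱼ = prior αⱼ + observed count nⱼ.
Posterior concentration: (58.5, 30.2, 37.0), total = 125.7.
Var[θ_j] = α_j(Σα−α_j)/((Σα)²(Σα+1)) = 37.0·88.7/(125.7²·126.7) = 0.001639.

0.001639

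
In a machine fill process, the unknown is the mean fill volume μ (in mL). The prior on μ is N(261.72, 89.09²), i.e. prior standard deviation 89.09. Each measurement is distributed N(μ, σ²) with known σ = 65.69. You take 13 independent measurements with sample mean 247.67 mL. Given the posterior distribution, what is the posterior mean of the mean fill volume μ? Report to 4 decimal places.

For Normal data with known variance σ², a Normal(μ₀, σ₀²) prior on μ is conjugate. Posterior precision = 1/σ₀² + n/σ²; posterior mean is the precision-weighted average of μ₀ and x̄.
n·x̄ = 13·247.67 = 3219.71.
σ₀² = 89.09² = 7937.0281, σ² = 65.69² = 4315.1761; σ² + n·σ₀² = 4315.1761 + 13·7937.0281 = 107496.5414.
Posterior mean = (μ₀/σ₀² + n·x̄/σ²)/(1/σ₀² + n/σ²) = (σ²·μ₀ + σ₀²·n·x̄)/(σ² + n·σ₀²) = (4315.1761·261.72 + 7937.0281·3219.71)/107496.5414 = 26684296.632743/107496.5414 = 248.2340.

248.2340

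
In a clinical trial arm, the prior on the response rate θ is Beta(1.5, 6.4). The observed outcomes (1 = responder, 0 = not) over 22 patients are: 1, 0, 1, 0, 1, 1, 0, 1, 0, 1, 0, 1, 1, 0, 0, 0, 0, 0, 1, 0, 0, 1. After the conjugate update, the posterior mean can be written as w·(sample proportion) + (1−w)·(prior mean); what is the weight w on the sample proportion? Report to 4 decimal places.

The Beta prior is conjugate to a Binomial/Bernoulli likelihood; the update adds successes to α and failures to β.
Posterior mean = (α₀+k)/(α₀+β₀+n) = [n/(α₀+β₀+n)]·(k/n) + [(α₀+β₀)/(α₀+β₀+n)]·α₀/(α₀+β₀), so only n and the prior enter the weight.
The weight on the data is w = n/(α₀+β₀+n) = 22/(1.5+6.4+22) = 22/29.9 = 0.7358.

0.7358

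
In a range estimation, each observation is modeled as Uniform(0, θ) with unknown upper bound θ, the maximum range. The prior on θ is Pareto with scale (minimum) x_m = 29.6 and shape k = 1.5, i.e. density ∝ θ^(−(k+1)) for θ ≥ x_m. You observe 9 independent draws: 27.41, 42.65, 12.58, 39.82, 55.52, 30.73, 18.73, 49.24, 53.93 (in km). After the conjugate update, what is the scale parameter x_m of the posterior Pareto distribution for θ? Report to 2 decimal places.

55.52

A Pareto(scale x_m, shape k) prior on the upper bound θ of Uniform(0, θ) is conjugate: posterior is Pareto(max(x_m, max xᵢ), k + n).
Sample maximum = 55.52; prior scale x_m = 29.6 → posterior scale = max = 55.52.
Posterior shape = 1.5 + 9 = 10.5.
Posterior scale x_m = 55.52.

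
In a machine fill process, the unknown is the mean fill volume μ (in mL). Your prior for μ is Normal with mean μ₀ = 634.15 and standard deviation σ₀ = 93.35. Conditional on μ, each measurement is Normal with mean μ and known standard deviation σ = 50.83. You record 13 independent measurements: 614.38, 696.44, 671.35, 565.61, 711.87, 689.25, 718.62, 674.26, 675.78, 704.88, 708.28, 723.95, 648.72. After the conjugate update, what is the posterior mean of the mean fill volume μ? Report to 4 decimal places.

For Normal data with known variance σ², a Normal(μ₀, σ₀²) prior on μ is conjugate. Posterior precision = 1/σ₀² + n/σ²; posterior mean is the precision-weighted average of μ₀ and x̄.
Σxᵢ = 614.38 + 696.44 + 671.35 + 565.61 + 711.87 + 689.25 + 718.62 + 674.26 + 675.78 + 704.88 + 708.28 + 723.95 + 648.72 = 8803.39, so n·x̄ = 8803.39.
σ₀² = 93.35² = 8714.2225, σ² = 50.83² = 2583.6889; σ² + n·σ₀² = 2583.6889 + 13·8714.2225 = 115868.5814.
Posterior mean = (μ₀/σ₀² + n·x̄/σ²)/(1/σ₀² + n/σ²) = (σ²·μ₀ + σ₀²·n·x̄)/(σ² + n·σ₀²) = (2583.6889·634.15 + 8714.2225·8803.39)/115868.5814 = 78353145.53021/115868.5814 = 676.2243.

676.2243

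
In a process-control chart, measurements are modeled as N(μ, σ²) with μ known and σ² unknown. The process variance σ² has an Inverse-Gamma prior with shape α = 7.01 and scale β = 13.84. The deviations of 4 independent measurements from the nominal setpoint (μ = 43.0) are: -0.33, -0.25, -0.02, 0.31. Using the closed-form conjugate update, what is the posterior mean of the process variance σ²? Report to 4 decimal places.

1.7446

With known mean μ and an Inverse-Gamma(α, β) prior on σ², the Normal likelihood is conjugate: posterior is Inv-Gamma(α + n/2, β + Σ(xᵢ−μ)²/2).
Σ(xᵢ−μ)² = (-0.33)² + (-0.25)² + (-0.02)² + (0.31)² = 0.2679.
Posterior: Inv-Gamma(7.01 + 4/2, 13.84 + 0.2679/2) = Inv-Gamma(9.01, 13.97395).
E[σ²|data] = β/(α−1) = 13.97395/8.01 = 1.7446.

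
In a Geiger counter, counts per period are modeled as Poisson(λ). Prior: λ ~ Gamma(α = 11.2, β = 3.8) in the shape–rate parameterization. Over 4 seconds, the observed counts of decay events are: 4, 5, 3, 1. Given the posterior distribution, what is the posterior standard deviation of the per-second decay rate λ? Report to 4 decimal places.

0.6307

With a Gamma(shape α, rate β) prior, the Poisson likelihood is conjugate: the posterior is Gamma(α + ΣXᵢ, β + n).
Sum of counts S = 13 over n = 4 seconds.
Posterior: Gamma(α+S, β+n) = Gamma(11.2+13, 3.8+4) = Gamma(24.2, 7.8).
SD = √α/β = √24.2/7.8 = 0.6307.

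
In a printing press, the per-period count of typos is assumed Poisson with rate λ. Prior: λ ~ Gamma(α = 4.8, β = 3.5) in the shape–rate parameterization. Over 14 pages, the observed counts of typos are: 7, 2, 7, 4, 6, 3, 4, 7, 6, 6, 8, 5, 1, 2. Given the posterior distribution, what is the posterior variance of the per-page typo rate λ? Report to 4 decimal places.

0.2377

With a Gamma(shape α, rate β) prior, the Poisson likelihood is conjugate: the posterior is Gamma(α + ΣXᵢ, β + n).
Sum of counts S = 68 over n = 14 pages.
Posterior: Gamma(α+S, β+n) = Gamma(4.8+68, 3.5+14) = Gamma(72.8, 17.5).
Var = α/β² = 72.8/17.5² = 0.2377.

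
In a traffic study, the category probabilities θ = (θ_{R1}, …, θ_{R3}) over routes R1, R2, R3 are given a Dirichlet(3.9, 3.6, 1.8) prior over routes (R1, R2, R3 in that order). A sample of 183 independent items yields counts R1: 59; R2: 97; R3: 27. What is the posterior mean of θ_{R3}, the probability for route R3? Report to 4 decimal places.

The Dirichlet prior is conjugate to the Multinomial likelihood: each posterior αⱼ = prior αⱼ + observed count nⱼ.
Posterior concentration: (62.9, 100.6, 28.8), total = 192.3.
E[θ_{R3}|data] = α_{R3}/Σα = 28.8/192.3 = 0.1498.

0.1498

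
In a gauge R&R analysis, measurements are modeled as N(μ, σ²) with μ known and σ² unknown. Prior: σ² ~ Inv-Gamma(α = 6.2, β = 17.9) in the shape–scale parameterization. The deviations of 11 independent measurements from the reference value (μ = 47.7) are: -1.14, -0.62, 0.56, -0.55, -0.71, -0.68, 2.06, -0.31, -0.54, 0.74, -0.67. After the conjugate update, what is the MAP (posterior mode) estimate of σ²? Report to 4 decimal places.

1.7596

With known mean μ and an Inverse-Gamma(α, β) prior on σ², the Normal likelihood is conjugate: posterior is Inv-Gamma(α + n/2, β + Σ(xᵢ−μ)²/2).
Σ(xᵢ−μ)² = (-1.14)² + (-0.62)² + (0.56)² + (-0.55)² + (-0.71)² + (-0.68)² + (2.06)² + (-0.31)² + (-0.54)² + (0.74)² + (-0.67)² = 8.8944.
Posterior: Inv-Gamma(6.2 + 11/2, 17.9 + 8.8944/2) = Inv-Gamma(11.70, 22.34720).
Mode = β/(α+1) = 22.34720/12.70 = 1.7596.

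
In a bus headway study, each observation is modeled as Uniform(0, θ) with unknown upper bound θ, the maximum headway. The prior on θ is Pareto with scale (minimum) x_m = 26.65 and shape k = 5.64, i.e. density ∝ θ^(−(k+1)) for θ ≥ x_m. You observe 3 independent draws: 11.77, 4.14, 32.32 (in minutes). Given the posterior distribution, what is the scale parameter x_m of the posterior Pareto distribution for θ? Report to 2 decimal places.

A Pareto(scale x_m, shape k) prior on the upper bound θ of Uniform(0, θ) is conjugate: posterior is Pareto(max(x_m, max xᵢ), k + n).
Sample maximum = 32.32; prior scale x_m = 26.65 → posterior scale = max = 32.32.
Posterior shape = 5.64 + 3 = 8.64.
Posterior scale x_m = 32.32.

32.32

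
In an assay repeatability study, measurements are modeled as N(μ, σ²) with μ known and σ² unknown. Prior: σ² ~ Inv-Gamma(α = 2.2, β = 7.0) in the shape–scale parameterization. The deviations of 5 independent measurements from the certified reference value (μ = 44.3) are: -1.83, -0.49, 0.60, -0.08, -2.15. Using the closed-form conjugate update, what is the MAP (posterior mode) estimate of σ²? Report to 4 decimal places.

With known mean μ and an Inverse-Gamma(α, β) prior on σ², the Normal likelihood is conjugate: posterior is Inv-Gamma(α + n/2, β + Σ(xᵢ−μ)²/2).
Σ(xᵢ−μ)² = (-1.83)² + (-0.49)² + (0.60)² + (-0.08)² + (-2.15)² = 8.5779.
Posterior: Inv-Gamma(2.2 + 5/2, 7.0 + 8.5779/2) = Inv-Gamma(4.70, 11.28895).
Mode = β/(α+1) = 11.28895/5.70 = 1.9805.

1.9805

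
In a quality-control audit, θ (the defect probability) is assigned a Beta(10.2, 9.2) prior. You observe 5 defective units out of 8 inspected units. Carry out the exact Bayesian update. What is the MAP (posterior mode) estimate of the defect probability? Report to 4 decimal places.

The Beta prior is conjugate to a Binomial/Bernoulli likelihood; the update adds successes to α and failures to β.
Posterior: Beta(α+k, β+n−k) = Beta(10.2+5, 9.2+3) = Beta(15.2, 12.2).
Mode of Beta(a,b) for a,b>1 is (a−1)/(a+b−2) = 14.2/25.4 = 0.5591.

0.5591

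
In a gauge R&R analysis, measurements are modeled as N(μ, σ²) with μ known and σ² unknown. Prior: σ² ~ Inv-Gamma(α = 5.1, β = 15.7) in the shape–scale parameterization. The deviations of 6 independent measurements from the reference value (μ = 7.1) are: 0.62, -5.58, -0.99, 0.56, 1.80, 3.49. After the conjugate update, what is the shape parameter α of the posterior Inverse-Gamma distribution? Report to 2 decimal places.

8.10

With known mean μ and an Inverse-Gamma(α, β) prior on σ², the Normal likelihood is conjugate: posterior is Inv-Gamma(α + n/2, β + Σ(xᵢ−μ)²/2).
Σ(xᵢ−μ)² = (0.62)² + (-5.58)² + (-0.99)² + (0.56)² + (1.80)² + (3.49)² = 48.2346.
Posterior: Inv-Gamma(5.1 + 6/2, 15.7 + 48.2346/2) = Inv-Gamma(8.10, 39.81730).
Posterior α = 8.10.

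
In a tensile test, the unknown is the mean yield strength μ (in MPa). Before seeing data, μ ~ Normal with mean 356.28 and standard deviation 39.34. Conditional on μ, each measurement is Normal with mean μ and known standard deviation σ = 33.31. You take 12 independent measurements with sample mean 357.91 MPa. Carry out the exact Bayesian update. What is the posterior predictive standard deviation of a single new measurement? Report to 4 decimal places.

For Normal data with known variance σ², a Normal(μ₀, σ₀²) prior on μ is conjugate. Posterior precision = 1/σ₀² + n/σ²; posterior mean is the precision-weighted average of μ₀ and x̄.
σ₀² = 39.34² = 1547.6356, σ² = 33.31² = 1109.5561; σ² + n·σ₀² = 1109.5561 + 12·1547.6356 = 19681.1833.
Posterior precision = 1/σ₀² + n/σ² = 1/1547.6356 + 12/1109.5561 = (σ² + n·σ₀²)/(σ₀²σ²) = 19681.1833/(1547.6356·1109.5561); posterior variance σₙ² = σ₀²σ²/(σ² + n·σ₀²) = 1547.6356·1109.5561/19681.1833 = 87.250268.
Predictive variance for one new observation = σₙ² + σ² = 1547.6356·1109.5561/19681.1833 + 1109.5561 = σ²·(σ₀² + 19681.1833)/19681.1833 = 1109.5561·21228.8189/19681.1833 = 1196.806368; SD = √(1109.5561·21228.8189/19681.1833) = 34.5949.

34.5949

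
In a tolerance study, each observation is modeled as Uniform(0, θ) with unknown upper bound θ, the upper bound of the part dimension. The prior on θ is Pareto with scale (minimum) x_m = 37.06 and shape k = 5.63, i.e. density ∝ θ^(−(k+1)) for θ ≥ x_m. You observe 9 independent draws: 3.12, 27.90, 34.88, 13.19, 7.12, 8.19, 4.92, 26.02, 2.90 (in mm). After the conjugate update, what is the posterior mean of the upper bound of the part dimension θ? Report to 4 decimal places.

A Pareto(scale x_m, shape k) prior on the upper bound θ of Uniform(0, θ) is conjugate: posterior is Pareto(max(x_m, max xᵢ), k + n).
Sample maximum = 34.88; prior scale x_m = 37.06 → posterior scale = max = 37.06.
Posterior shape = 5.63 + 9 = 14.63.
E[θ|data] = k·x_m/(k−1) = 14.63·37.06/13.63 = 39.7790.

39.7790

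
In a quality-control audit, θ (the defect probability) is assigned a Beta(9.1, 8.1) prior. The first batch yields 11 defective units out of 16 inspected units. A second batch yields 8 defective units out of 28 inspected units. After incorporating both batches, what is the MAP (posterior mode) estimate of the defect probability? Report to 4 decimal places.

0.4578

The Beta prior is conjugate to a Binomial/Bernoulli likelihood; the update adds successes to α and failures to β.
After batch 1: Beta(9.1+11, 8.1+5) = Beta(20.1, 13.1).
After batch 2: Beta(20.1+8, 13.1+20) = Beta(28.1, 33.1).
Mode of Beta(a,b) for a,b>1 is (a−1)/(a+b−2) = 27.1/59.2 = 0.4578.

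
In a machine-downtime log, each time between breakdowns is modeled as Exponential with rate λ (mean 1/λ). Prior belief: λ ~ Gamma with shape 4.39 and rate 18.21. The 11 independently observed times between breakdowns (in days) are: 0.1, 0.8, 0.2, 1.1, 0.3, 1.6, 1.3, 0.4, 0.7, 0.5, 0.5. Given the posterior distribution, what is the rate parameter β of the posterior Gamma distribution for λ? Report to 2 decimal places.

With a Gamma(shape α, rate β) prior on the exponential rate λ, the posterior after n observations with total T = Σxᵢ is Gamma(α+n, β+T).
Sum of observations T = 7.5 days; n = 11.
Posterior: Gamma(4.39+11, 18.21+7.5) = Gamma(15.39, 25.71).
Posterior β = 25.71.

25.71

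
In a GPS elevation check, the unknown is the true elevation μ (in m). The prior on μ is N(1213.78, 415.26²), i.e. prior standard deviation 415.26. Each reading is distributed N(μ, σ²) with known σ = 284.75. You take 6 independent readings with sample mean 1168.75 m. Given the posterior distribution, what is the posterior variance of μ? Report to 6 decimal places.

12531.683646

For Normal data with known variance σ², a Normal(μ₀, σ₀²) prior on μ is conjugate. Posterior precision = 1/σ₀² + n/σ²; posterior mean is the precision-weighted average of μ₀ and x̄.
σ₀² = 415.26² = 172440.8676, σ² = 284.75² = 81082.5625; σ² + n·σ₀² = 81082.5625 + 6·172440.8676 = 1115727.7681.
Posterior precision = 1/σ₀² + n/σ² = 1/172440.8676 + 6/81082.5625 = (σ² + n·σ₀²)/(σ₀²σ²) = 1115727.7681/(172440.8676·81082.5625); posterior variance σₙ² = σ₀²σ²/(σ² + n·σ₀²) = 172440.8676·81082.5625/1115727.7681 = 12531.683646.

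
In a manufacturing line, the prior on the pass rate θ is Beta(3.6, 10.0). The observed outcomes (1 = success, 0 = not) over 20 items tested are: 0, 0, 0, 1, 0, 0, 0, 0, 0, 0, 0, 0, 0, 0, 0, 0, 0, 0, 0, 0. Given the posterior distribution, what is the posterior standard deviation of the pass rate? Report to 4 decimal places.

0.0584

The Beta prior is conjugate to a Binomial/Bernoulli likelihood; the update adds successes to α and failures to β.
Posterior: Beta(α+k, β+n−k) = Beta(3.6+1, 10.0+19) = Beta(4.6, 29.0).
Var = αβ/((α+β)²(α+β+1)) = 4.6·29.0/(33.6²·34.6) = 0.00341508; SD = √0.00341508 = 0.0584.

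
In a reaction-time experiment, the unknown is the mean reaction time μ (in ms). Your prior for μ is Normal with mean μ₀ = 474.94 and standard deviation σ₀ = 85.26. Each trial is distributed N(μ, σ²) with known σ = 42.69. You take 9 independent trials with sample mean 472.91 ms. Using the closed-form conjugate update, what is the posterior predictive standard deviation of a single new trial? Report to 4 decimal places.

For Normal data with known variance σ², a Normal(μ₀, σ₀²) prior on μ is conjugate. Posterior precision = 1/σ₀² + n/σ²; posterior mean is the precision-weighted average of μ₀ and x̄.
σ₀² = 85.26² = 7269.2676, σ² = 42.69² = 1822.4361; σ² + n·σ₀² = 1822.4361 + 9·7269.2676 = 67245.8445.
Posterior precision = 1/σ₀² + n/σ² = 1/7269.2676 + 9/1822.4361 = (σ² + n·σ₀²)/(σ₀²σ²) = 67245.8445/(7269.2676·1822.4361); posterior variance σₙ² = σ₀²σ²/(σ² + n·σ₀²) = 7269.2676·1822.4361/67245.8445 = 197.005120.
Predictive variance for one new observation = σₙ² + σ² = 7269.2676·1822.4361/67245.8445 + 1822.4361 = σ²·(σ₀² + 67245.8445)/67245.8445 = 1822.4361·74515.1121/67245.8445 = 2019.441220; SD = √(1822.4361·74515.1121/67245.8445) = 44.9382.

44.9382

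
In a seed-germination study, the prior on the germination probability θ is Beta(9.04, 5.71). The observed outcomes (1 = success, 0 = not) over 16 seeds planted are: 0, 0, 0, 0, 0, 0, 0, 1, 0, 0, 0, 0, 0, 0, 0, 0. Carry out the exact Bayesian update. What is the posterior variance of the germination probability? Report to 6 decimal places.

0.006926

The Beta prior is conjugate to a Binomial/Bernoulli likelihood; the update adds successes to α and failures to β.
Posterior: Beta(α+k, β+n−k) = Beta(9.04+1, 5.71+15) = Beta(10.04, 20.71).
Var = αβ/((α+β)²(α+β+1)) = 10.04·20.71/(30.75²·31.75) = 0.006926.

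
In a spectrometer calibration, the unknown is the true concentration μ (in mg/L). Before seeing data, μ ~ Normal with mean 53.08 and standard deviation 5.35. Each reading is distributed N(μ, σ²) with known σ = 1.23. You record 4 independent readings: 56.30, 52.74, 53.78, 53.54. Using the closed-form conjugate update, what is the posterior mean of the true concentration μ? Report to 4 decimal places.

For Normal data with known variance σ², a Normal(μ₀, σ₀²) prior on μ is conjugate. Posterior precision = 1/σ₀² + n/σ²; posterior mean is the precision-weighted average of μ₀ and x̄.
Σxᵢ = 56.30 + 52.74 + 53.78 + 53.54 = 216.36, so n·x̄ = 216.36.
σ₀² = 5.35² = 28.6225, σ² = 1.23² = 1.5129; σ² + n·σ₀² = 1.5129 + 4·28.6225 = 116.0029.
Posterior mean = (μ₀/σ₀² + n·x̄/σ²)/(1/σ₀² + n/σ²) = (σ²·μ₀ + σ₀²·n·x̄)/(σ² + n·σ₀²) = (1.5129·53.08 + 28.6225·216.36)/116.0029 = 6273.068832/116.0029 = 54.0768.

54.0768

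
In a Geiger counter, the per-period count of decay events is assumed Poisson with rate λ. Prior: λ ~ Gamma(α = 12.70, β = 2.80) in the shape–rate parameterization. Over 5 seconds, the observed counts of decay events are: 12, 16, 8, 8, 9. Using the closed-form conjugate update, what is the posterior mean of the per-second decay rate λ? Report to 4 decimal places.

8.4231

With a Gamma(shape α, rate β) prior, the Poisson likelihood is conjugate: the posterior is Gamma(α + ΣXᵢ, β + n).
Sum of counts S = 53 over n = 5 seconds.
Posterior: Gamma(α+S, β+n) = Gamma(12.70+53, 2.80+5) = Gamma(65.70, 7.80).
Posterior mean = α/β = 65.70/7.80 = 8.4231.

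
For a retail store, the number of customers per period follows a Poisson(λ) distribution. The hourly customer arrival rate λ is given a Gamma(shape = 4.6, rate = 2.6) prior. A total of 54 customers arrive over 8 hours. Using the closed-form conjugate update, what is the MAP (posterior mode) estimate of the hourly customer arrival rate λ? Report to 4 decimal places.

5.4340

With a Gamma(shape α, rate β) prior, the Poisson likelihood is conjugate: the posterior is Gamma(α + ΣXᵢ, β + n).
Posterior: Gamma(α+S, β+n) = Gamma(4.6+54, 2.6+8) = Gamma(58.6, 10.6).
Mode of Gamma(α,β) for α≥1 is (α−1)/β = 57.6/10.6 = 5.4340.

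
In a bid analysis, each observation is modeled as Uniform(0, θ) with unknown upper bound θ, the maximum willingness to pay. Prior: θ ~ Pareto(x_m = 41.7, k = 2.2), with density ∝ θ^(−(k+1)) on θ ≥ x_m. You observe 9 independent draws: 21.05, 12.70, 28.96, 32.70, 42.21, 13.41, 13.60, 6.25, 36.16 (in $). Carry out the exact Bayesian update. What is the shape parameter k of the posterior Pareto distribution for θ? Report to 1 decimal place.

A Pareto(scale x_m, shape k) prior on the upper bound θ of Uniform(0, θ) is conjugate: posterior is Pareto(max(x_m, max xᵢ), k + n).
Sample maximum = 42.21; prior scale x_m = 41.7 → posterior scale = max = 42.21.
Posterior shape = 2.2 + 9 = 11.2.
Posterior shape k = 11.2.

11.2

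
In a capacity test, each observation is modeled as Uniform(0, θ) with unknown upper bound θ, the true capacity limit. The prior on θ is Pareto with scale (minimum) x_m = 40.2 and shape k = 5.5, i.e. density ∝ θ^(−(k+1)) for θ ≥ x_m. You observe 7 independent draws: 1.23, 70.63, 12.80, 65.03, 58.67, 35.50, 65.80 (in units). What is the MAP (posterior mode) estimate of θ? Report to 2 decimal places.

70.63

A Pareto(scale x_m, shape k) prior on the upper bound θ of Uniform(0, θ) is conjugate: posterior is Pareto(max(x_m, max xᵢ), k + n).
Sample maximum = 70.63; prior scale x_m = 40.2 → posterior scale = max = 70.63.
Posterior shape = 5.5 + 7 = 12.5.
The Pareto density is decreasing on [x_m, ∞), so the mode is x_m = 70.63.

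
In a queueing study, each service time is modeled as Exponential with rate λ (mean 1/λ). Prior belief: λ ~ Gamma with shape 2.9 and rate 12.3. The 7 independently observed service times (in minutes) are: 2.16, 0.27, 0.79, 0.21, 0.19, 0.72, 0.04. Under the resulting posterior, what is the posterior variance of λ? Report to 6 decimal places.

0.035583

With a Gamma(shape α, rate β) prior on the exponential rate λ, the posterior after n observations with total T = Σxᵢ is Gamma(α+n, β+T).
Sum of observations T = 4.38 minutes; n = 7.
Posterior: Gamma(2.9+7, 12.3+4.38) = Gamma(9.9, 16.68).
Var = α/β² = 0.035583.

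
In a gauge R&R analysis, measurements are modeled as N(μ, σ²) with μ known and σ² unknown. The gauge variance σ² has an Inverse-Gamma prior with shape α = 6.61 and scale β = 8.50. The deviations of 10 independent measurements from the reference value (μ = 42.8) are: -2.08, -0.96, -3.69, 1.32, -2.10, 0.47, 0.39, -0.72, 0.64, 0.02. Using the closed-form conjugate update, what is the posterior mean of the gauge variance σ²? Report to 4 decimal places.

With known mean μ and an Inverse-Gamma(α, β) prior on σ², the Normal likelihood is conjugate: posterior is Inv-Gamma(α + n/2, β + Σ(xᵢ−μ)²/2).
Σ(xᵢ−μ)² = (-2.08)² + (-0.96)² + (-3.69)² + (1.32)² + (-2.10)² + (0.47)² + (0.39)² + (-0.72)² + (0.64)² + (0.02)² = 26.3179.
Posterior: Inv-Gamma(6.61 + 10/2, 8.50 + 26.3179/2) = Inv-Gamma(11.61, 21.65895).
E[σ²|data] = β/(α−1) = 21.65895/10.61 = 2.0414.

2.0414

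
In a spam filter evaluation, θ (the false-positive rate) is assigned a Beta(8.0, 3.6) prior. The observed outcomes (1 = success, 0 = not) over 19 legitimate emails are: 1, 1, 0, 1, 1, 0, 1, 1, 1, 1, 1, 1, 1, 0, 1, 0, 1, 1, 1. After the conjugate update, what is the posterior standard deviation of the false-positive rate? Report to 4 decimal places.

The Beta prior is conjugate to a Binomial/Bernoulli likelihood; the update adds successes to α and failures to β.
Posterior: Beta(α+k, β+n−k) = Beta(8.0+15, 3.6+4) = Beta(23.0, 7.6).
Var = αβ/((α+β)²(α+β+1)) = 23.0·7.6/(30.6²·31.6) = 0.00590761; SD = √0.00590761 = 0.0769.

0.0769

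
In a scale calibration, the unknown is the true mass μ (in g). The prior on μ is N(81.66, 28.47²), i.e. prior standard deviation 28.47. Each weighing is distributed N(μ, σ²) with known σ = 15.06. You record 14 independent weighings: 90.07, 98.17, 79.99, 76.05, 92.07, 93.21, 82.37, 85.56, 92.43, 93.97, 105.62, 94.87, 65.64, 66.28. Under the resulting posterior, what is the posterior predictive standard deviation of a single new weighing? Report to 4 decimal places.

For Normal data with known variance σ², a Normal(μ₀, σ₀²) prior on μ is conjugate. Posterior precision = 1/σ₀² + n/σ²; posterior mean is the precision-weighted average of μ₀ and x̄.
σ₀² = 28.47² = 810.5409, σ² = 15.06² = 226.8036; σ² + n·σ₀² = 226.8036 + 14·810.5409 = 11574.3762.
Posterior precision = 1/σ₀² + n/σ² = 1/810.5409 + 14/226.8036 = (σ² + n·σ₀²)/(σ₀²σ²) = 11574.3762/(810.5409·226.8036); posterior variance σₙ² = σ₀²σ²/(σ² + n·σ₀²) = 810.5409·226.8036/11574.3762 = 15.882808.
Predictive variance for one new observation = σₙ² + σ² = 810.5409·226.8036/11574.3762 + 226.8036 = σ²·(σ₀² + 11574.3762)/11574.3762 = 226.8036·12384.9171/11574.3762 = 242.686408; SD = √(226.8036·12384.9171/11574.3762) = 15.5784.

15.5784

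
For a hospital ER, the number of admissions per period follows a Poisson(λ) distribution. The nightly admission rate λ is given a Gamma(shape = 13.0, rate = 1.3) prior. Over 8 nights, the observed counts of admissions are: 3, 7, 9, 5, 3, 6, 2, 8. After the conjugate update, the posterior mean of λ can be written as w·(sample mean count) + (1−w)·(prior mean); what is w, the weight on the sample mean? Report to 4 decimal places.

0.8602

With a Gamma(shape α, rate β) prior, the Poisson likelihood is conjugate: the posterior is Gamma(α + ΣXᵢ, β + n).
Posterior mean = (α₀+S)/(β₀+n) = [n/(β₀+n)]·(S/n) + [β₀/(β₀+n)]·(α₀/β₀), so only n and β₀ enter the weight.
Weight on data w = n/(β₀+n) = 8/(1.3+8) = 8/9.3 = 0.8602.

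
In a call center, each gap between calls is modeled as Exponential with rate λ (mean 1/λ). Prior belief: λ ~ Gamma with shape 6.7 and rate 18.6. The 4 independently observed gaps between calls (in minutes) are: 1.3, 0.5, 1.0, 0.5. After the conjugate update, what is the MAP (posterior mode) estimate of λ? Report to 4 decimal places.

0.4429

With a Gamma(shape α, rate β) prior on the exponential rate λ, the posterior after n observations with total T = Σxᵢ is Gamma(α+n, β+T).
Sum of observations T = 3.3 minutes; n = 4.
Posterior: Gamma(6.7+4, 18.6+3.3) = Gamma(10.7, 21.9).
Mode = (α−1)/β = 0.4429.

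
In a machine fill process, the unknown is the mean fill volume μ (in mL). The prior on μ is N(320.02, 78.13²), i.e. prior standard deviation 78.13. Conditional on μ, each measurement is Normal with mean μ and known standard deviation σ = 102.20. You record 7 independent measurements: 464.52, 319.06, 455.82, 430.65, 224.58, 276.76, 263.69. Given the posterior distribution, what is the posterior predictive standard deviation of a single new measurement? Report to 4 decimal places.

For Normal data with known variance σ², a Normal(μ₀, σ₀²) prior on μ is conjugate. Posterior precision = 1/σ₀² + n/σ²; posterior mean is the precision-weighted average of μ₀ and x̄.
σ₀² = 78.13² = 6104.2969, σ² = 102.20² = 10444.84; σ² + n·σ₀² = 10444.84 + 7·6104.2969 = 53174.9183.
Posterior precision = 1/σ₀² + n/σ² = 1/6104.2969 + 7/10444.84 = (σ² + n·σ₀²)/(σ₀²σ²) = 53174.9183/(6104.2969·10444.84); posterior variance σₙ² = σ₀²σ²/(σ² + n·σ₀²) = 6104.2969·10444.84/53174.9183 = 1199.031545.
Predictive variance for one new observation = σₙ² + σ² = 6104.2969·10444.84/53174.9183 + 10444.84 = σ²·(σ₀² + 53174.9183)/53174.9183 = 10444.84·59279.2152/53174.9183 = 11643.871545; SD = √(10444.84·59279.2152/53174.9183) = 107.9068.

107.9068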